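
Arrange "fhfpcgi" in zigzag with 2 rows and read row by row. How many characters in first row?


Zigzag "fhfpcgi" into 2 rows:
Placing characters:
  'f' => row 0
  'h' => row 1
  'f' => row 0
  'p' => row 1
  'c' => row 0
  'g' => row 1
  'i' => row 0
Rows:
  Row 0: "ffci"
  Row 1: "hpg"
First row length: 4

4


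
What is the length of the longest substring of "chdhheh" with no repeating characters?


Input: "chdhheh"
Sliding window (track last position of each char):
  Position 0 ('c'): window [0,0] length 1 -- new best
  Position 1 ('h'): window [0,1] length 2 -- new best
  Position 2 ('d'): window [0,2] length 3 -- new best
  Position 3 ('h'): repeat (last at 1), move window start to 2
  Position 3 ('h'): window [2,3] length 2
  Position 4 ('h'): repeat (last at 3), move window start to 4
  Position 4 ('h'): window [4,4] length 1
  Position 5 ('e'): window [4,5] length 2
  Position 6 ('h'): repeat (last at 4), move window start to 5
  Position 6 ('h'): window [5,6] length 2
Longest substring with no repeats: "chd" with length 3

3


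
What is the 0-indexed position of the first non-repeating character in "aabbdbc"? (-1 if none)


Input: aabbdbc
Character frequencies:
  'a': 2
  'b': 3
  'c': 1
  'd': 1
Scanning left to right for freq == 1:
  Position 0 ('a'): freq=2, skip
  Position 1 ('a'): freq=2, skip
  Position 2 ('b'): freq=3, skip
  Position 3 ('b'): freq=3, skip
  Position 4 ('d'): unique! => answer = 4

4


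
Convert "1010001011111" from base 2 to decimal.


Input: "1010001011111" in base 2
Positional expansion:
  Digit '1' (value 1) x 2^12 = 4096
  Digit '0' (value 0) x 2^11 = 0
  Digit '1' (value 1) x 2^10 = 1024
  Digit '0' (value 0) x 2^9 = 0
  Digit '0' (value 0) x 2^8 = 0
  Digit '0' (value 0) x 2^7 = 0
  Digit '1' (value 1) x 2^6 = 64
  Digit '0' (value 0) x 2^5 = 0
  Digit '1' (value 1) x 2^4 = 16
  Digit '1' (value 1) x 2^3 = 8
  Digit '1' (value 1) x 2^2 = 4
  Digit '1' (value 1) x 2^1 = 2
  Digit '1' (value 1) x 2^0 = 1
Sum = 5215

5215


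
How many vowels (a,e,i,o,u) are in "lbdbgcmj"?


Input: lbdbgcmj
Checking each character:
  'l' at position 0: consonant
  'b' at position 1: consonant
  'd' at position 2: consonant
  'b' at position 3: consonant
  'g' at position 4: consonant
  'c' at position 5: consonant
  'm' at position 6: consonant
  'j' at position 7: consonant
Total vowels: 0

0


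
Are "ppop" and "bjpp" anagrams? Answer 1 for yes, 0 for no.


Strings: "ppop", "bjpp"
Sorted first:  oppp
Sorted second: bjpp
Differ at position 0: 'o' vs 'b' => not anagrams

0


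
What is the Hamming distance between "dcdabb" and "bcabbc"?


Comparing "dcdabb" and "bcabbc" position by position:
  Position 0: 'd' vs 'b' => differ
  Position 1: 'c' vs 'c' => same
  Position 2: 'd' vs 'a' => differ
  Position 3: 'a' vs 'b' => differ
  Position 4: 'b' vs 'b' => same
  Position 5: 'b' vs 'c' => differ
Total differences (Hamming distance): 4

4


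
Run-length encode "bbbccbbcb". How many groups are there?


Input: bbbccbbcb
Scanning for consecutive runs:
  Group 1: 'b' x 3 (positions 0-2)
  Group 2: 'c' x 2 (positions 3-4)
  Group 3: 'b' x 2 (positions 5-6)
  Group 4: 'c' x 1 (positions 7-7)
  Group 5: 'b' x 1 (positions 8-8)
Total groups: 5

5


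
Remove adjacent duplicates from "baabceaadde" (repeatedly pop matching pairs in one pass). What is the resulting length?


Input: baabceaadde
Stack-based adjacent duplicate removal:
  Read 'b': push. Stack: b
  Read 'a': push. Stack: ba
  Read 'a': matches stack top 'a' => pop. Stack: b
  Read 'b': matches stack top 'b' => pop. Stack: (empty)
  Read 'c': push. Stack: c
  Read 'e': push. Stack: ce
  Read 'a': push. Stack: cea
  Read 'a': matches stack top 'a' => pop. Stack: ce
  Read 'd': push. Stack: ced
  Read 'd': matches stack top 'd' => pop. Stack: ce
  Read 'e': matches stack top 'e' => pop. Stack: c
Final stack: "c" (length 1)

1


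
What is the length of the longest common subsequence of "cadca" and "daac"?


LCS of "cadca" and "daac"
DP table:
           d    a    a    c
      0    0    0    0    0
  c   0    0    0    0    1
  a   0    0    1    1    1
  d   0    1    1    1    1
  c   0    1    1    1    2
  a   0    1    2    2    2
LCS length = dp[5][4] = 2

2


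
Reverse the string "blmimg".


Input: blmimg
Reading characters right to left:
  Position 5: 'g'
  Position 4: 'm'
  Position 3: 'i'
  Position 2: 'm'
  Position 1: 'l'
  Position 0: 'b'
Reversed: gmimlb

gmimlb


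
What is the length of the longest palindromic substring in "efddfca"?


Input: "efddfca"
Checking substrings for palindromes:
  [1:5] "fddf" (len 4) => palindrome
  [2:4] "dd" (len 2) => palindrome
Longest palindromic substring: "fddf" with length 4

4


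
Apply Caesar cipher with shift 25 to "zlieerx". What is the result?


Caesar cipher: shift "zlieerx" by 25
  'z' (pos 25) + 25 = pos 24 = 'y'
  'l' (pos 11) + 25 = pos 10 = 'k'
  'i' (pos 8) + 25 = pos 7 = 'h'
  'e' (pos 4) + 25 = pos 3 = 'd'
  'e' (pos 4) + 25 = pos 3 = 'd'
  'r' (pos 17) + 25 = pos 16 = 'q'
  'x' (pos 23) + 25 = pos 22 = 'w'
Result: ykhddqw

ykhddqw


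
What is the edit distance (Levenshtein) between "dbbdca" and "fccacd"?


Computing edit distance: "dbbdca" -> "fccacd"
DP table:
           f    c    c    a    c    d
      0    1    2    3    4    5    6
  d   1    1    2    3    4    5    5
  b   2    2    2    3    4    5    6
  b   3    3    3    3    4    5    6
  d   4    4    4    4    4    5    5
  c   5    5    4    4    5    4    5
  a   6    6    5    5    4    5    5
Edit distance = dp[6][6] = 5

5


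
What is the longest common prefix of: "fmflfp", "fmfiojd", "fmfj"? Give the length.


Words: fmflfp, fmfiojd, fmfj
  Position 0: all 'f' => match
  Position 1: all 'm' => match
  Position 2: all 'f' => match
  Position 3: ('l', 'i', 'j') => mismatch, stop
LCP = "fmf" (length 3)

3


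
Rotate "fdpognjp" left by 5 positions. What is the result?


Input: "fdpognjp", rotate left by 5
First 5 characters: "fdpog"
Remaining characters: "njp"
Concatenate remaining + first: "njp" + "fdpog" = "njpfdpog"

njpfdpog


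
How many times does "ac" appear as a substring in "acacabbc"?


Searching for "ac" in "acacabbc"
Scanning each position:
  Position 0: "ac" => MATCH
  Position 1: "ca" => no
  Position 2: "ac" => MATCH
  Position 3: "ca" => no
  Position 4: "ab" => no
  Position 5: "bb" => no
  Position 6: "bc" => no
Total occurrences: 2

2


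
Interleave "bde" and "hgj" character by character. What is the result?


Interleaving "bde" and "hgj":
  Position 0: 'b' from first, 'h' from second => "bh"
  Position 1: 'd' from first, 'g' from second => "dg"
  Position 2: 'e' from first, 'j' from second => "ej"
Result: bhdgej

bhdgej


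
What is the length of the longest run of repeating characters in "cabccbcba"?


Input: "cabccbcba"
Scanning for longest run:
  Position 1 ('a'): new char, reset run to 1
  Position 2 ('b'): new char, reset run to 1
  Position 3 ('c'): new char, reset run to 1
  Position 4 ('c'): continues run of 'c', length=2
  Position 5 ('b'): new char, reset run to 1
  Position 6 ('c'): new char, reset run to 1
  Position 7 ('b'): new char, reset run to 1
  Position 8 ('a'): new char, reset run to 1
Longest run: 'c' with length 2

2


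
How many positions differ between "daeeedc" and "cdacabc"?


Comparing "daeeedc" and "cdacabc" position by position:
  Position 0: 'd' vs 'c' => DIFFER
  Position 1: 'a' vs 'd' => DIFFER
  Position 2: 'e' vs 'a' => DIFFER
  Position 3: 'e' vs 'c' => DIFFER
  Position 4: 'e' vs 'a' => DIFFER
  Position 5: 'd' vs 'b' => DIFFER
  Position 6: 'c' vs 'c' => same
Positions that differ: 6

6


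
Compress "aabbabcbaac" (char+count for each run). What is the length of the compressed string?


Input: aabbabcbaac
Runs:
  'a' x 2 => "a2"
  'b' x 2 => "b2"
  'a' x 1 => "a1"
  'b' x 1 => "b1"
  'c' x 1 => "c1"
  'b' x 1 => "b1"
  'a' x 2 => "a2"
  'c' x 1 => "c1"
Compressed: "a2b2a1b1c1b1a2c1"
Compressed length: 16

16


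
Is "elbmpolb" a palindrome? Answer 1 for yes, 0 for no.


Input: elbmpolb
Reversed: blopmble
  Compare pos 0 ('e') with pos 7 ('b'): MISMATCH
  Compare pos 1 ('l') with pos 6 ('l'): match
  Compare pos 2 ('b') with pos 5 ('o'): MISMATCH
  Compare pos 3 ('m') with pos 4 ('p'): MISMATCH
Result: not a palindrome

0


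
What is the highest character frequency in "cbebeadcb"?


Input: cbebeadcb
Character counts:
  'a': 1
  'b': 3
  'c': 2
  'd': 1
  'e': 2
Maximum frequency: 3

3


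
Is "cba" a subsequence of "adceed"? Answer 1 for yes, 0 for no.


Check if "cba" is a subsequence of "adceed"
Greedy scan:
  Position 0 ('a'): no match needed
  Position 1 ('d'): no match needed
  Position 2 ('c'): matches sub[0] = 'c'
  Position 3 ('e'): no match needed
  Position 4 ('e'): no match needed
  Position 5 ('d'): no match needed
Only matched 1/3 characters => not a subsequence

0


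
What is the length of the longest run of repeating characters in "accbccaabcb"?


Input: "accbccaabcb"
Scanning for longest run:
  Position 1 ('c'): new char, reset run to 1
  Position 2 ('c'): continues run of 'c', length=2
  Position 3 ('b'): new char, reset run to 1
  Position 4 ('c'): new char, reset run to 1
  Position 5 ('c'): continues run of 'c', length=2
  Position 6 ('a'): new char, reset run to 1
  Position 7 ('a'): continues run of 'a', length=2
  Position 8 ('b'): new char, reset run to 1
  Position 9 ('c'): new char, reset run to 1
  Position 10 ('b'): new char, reset run to 1
Longest run: 'c' with length 2

2


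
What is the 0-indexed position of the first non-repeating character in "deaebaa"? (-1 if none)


Input: deaebaa
Character frequencies:
  'a': 3
  'b': 1
  'd': 1
  'e': 2
Scanning left to right for freq == 1:
  Position 0 ('d'): unique! => answer = 0

0


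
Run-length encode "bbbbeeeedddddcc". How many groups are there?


Input: bbbbeeeedddddcc
Scanning for consecutive runs:
  Group 1: 'b' x 4 (positions 0-3)
  Group 2: 'e' x 4 (positions 4-7)
  Group 3: 'd' x 5 (positions 8-12)
  Group 4: 'c' x 2 (positions 13-14)
Total groups: 4

4


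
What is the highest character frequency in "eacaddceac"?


Input: eacaddceac
Character counts:
  'a': 3
  'c': 3
  'd': 2
  'e': 2
Maximum frequency: 3

3


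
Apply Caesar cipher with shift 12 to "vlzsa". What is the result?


Caesar cipher: shift "vlzsa" by 12
  'v' (pos 21) + 12 = pos 7 = 'h'
  'l' (pos 11) + 12 = pos 23 = 'x'
  'z' (pos 25) + 12 = pos 11 = 'l'
  's' (pos 18) + 12 = pos 4 = 'e'
  'a' (pos 0) + 12 = pos 12 = 'm'
Result: hxlem

hxlem


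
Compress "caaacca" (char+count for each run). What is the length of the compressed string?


Input: caaacca
Runs:
  'c' x 1 => "c1"
  'a' x 3 => "a3"
  'c' x 2 => "c2"
  'a' x 1 => "a1"
Compressed: "c1a3c2a1"
Compressed length: 8

8


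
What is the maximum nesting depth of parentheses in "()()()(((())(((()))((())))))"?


Input: "()()()(((())(((()))((())))))"
Tracking depth:
  Position 0 '(': depth becomes 1
  Position 1 ')': depth becomes 0
  Position 2 '(': depth becomes 1
  Position 3 ')': depth becomes 0
  Position 4 '(': depth becomes 1
  Position 5 ')': depth becomes 0
  Position 6 '(': depth becomes 1
  Position 7 '(': depth becomes 2
  Position 8 '(': depth becomes 3
  Position 9 '(': depth becomes 4
  Position 10 ')': depth becomes 3
  Position 11 ')': depth becomes 2
  Position 12 '(': depth becomes 3
  Position 13 '(': depth becomes 4
  Position 14 '(': depth becomes 5
  Position 15 '(': depth becomes 6
  Position 16 ')': depth becomes 5
  Position 17 ')': depth becomes 4
  Position 18 ')': depth becomes 3
  Position 19 '(': depth becomes 4
  Position 20 '(': depth becomes 5
  Position 21 '(': depth becomes 6
  Position 22 ')': depth becomes 5
  Position 23 ')': depth becomes 4
  Position 24 ')': depth becomes 3
  Position 25 ')': depth becomes 2
  Position 26 ')': depth becomes 1
  Position 27 ')': depth becomes 0
Maximum depth reached: 6

6


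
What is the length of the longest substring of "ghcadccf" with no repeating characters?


Input: "ghcadccf"
Sliding window (track last position of each char):
  Position 0 ('g'): window [0,0] length 1 -- new best
  Position 1 ('h'): window [0,1] length 2 -- new best
  Position 2 ('c'): window [0,2] length 3 -- new best
  Position 3 ('a'): window [0,3] length 4 -- new best
  Position 4 ('d'): window [0,4] length 5 -- new best
  Position 5 ('c'): repeat (last at 2), move window start to 3
  Position 5 ('c'): window [3,5] length 3
  Position 6 ('c'): repeat (last at 5), move window start to 6
  Position 6 ('c'): window [6,6] length 1
  Position 7 ('f'): window [6,7] length 2
Longest substring with no repeats: "ghcad" with length 5

5


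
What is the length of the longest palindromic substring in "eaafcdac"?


Input: "eaafcdac"
Checking substrings for palindromes:
  [1:3] "aa" (len 2) => palindrome
Longest palindromic substring: "aa" with length 2

2


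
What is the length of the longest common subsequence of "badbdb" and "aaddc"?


LCS of "badbdb" and "aaddc"
DP table:
           a    a    d    d    c
      0    0    0    0    0    0
  b   0    0    0    0    0    0
  a   0    1    1    1    1    1
  d   0    1    1    2    2    2
  b   0    1    1    2    2    2
  d   0    1    1    2    3    3
  b   0    1    1    2    3    3
LCS length = dp[6][5] = 3

3


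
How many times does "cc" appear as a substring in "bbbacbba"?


Searching for "cc" in "bbbacbba"
Scanning each position:
  Position 0: "bb" => no
  Position 1: "bb" => no
  Position 2: "ba" => no
  Position 3: "ac" => no
  Position 4: "cb" => no
  Position 5: "bb" => no
  Position 6: "ba" => no
Total occurrences: 0

0


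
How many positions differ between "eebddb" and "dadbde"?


Comparing "eebddb" and "dadbde" position by position:
  Position 0: 'e' vs 'd' => DIFFER
  Position 1: 'e' vs 'a' => DIFFER
  Position 2: 'b' vs 'd' => DIFFER
  Position 3: 'd' vs 'b' => DIFFER
  Position 4: 'd' vs 'd' => same
  Position 5: 'b' vs 'e' => DIFFER
Positions that differ: 5

5


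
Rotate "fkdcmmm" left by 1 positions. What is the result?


Input: "fkdcmmm", rotate left by 1
First 1 characters: "f"
Remaining characters: "kdcmmm"
Concatenate remaining + first: "kdcmmm" + "f" = "kdcmmmf"

kdcmmmf


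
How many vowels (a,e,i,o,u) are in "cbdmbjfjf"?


Input: cbdmbjfjf
Checking each character:
  'c' at position 0: consonant
  'b' at position 1: consonant
  'd' at position 2: consonant
  'm' at position 3: consonant
  'b' at position 4: consonant
  'j' at position 5: consonant
  'f' at position 6: consonant
  'j' at position 7: consonant
  'f' at position 8: consonant
Total vowels: 0

0


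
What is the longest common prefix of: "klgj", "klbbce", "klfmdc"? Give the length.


Words: klgj, klbbce, klfmdc
  Position 0: all 'k' => match
  Position 1: all 'l' => match
  Position 2: ('g', 'b', 'f') => mismatch, stop
LCP = "kl" (length 2)

2


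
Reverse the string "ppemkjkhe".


Input: ppemkjkhe
Reading characters right to left:
  Position 8: 'e'
  Position 7: 'h'
  Position 6: 'k'
  Position 5: 'j'
  Position 4: 'k'
  Position 3: 'm'
  Position 2: 'e'
  Position 1: 'p'
  Position 0: 'p'
Reversed: ehkjkmepp

ehkjkmepp


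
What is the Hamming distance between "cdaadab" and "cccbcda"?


Comparing "cdaadab" and "cccbcda" position by position:
  Position 0: 'c' vs 'c' => same
  Position 1: 'd' vs 'c' => differ
  Position 2: 'a' vs 'c' => differ
  Position 3: 'a' vs 'b' => differ
  Position 4: 'd' vs 'c' => differ
  Position 5: 'a' vs 'd' => differ
  Position 6: 'b' vs 'a' => differ
Total differences (Hamming distance): 6

6


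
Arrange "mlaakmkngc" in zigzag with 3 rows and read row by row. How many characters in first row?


Zigzag "mlaakmkngc" into 3 rows:
Placing characters:
  'm' => row 0
  'l' => row 1
  'a' => row 2
  'a' => row 1
  'k' => row 0
  'm' => row 1
  'k' => row 2
  'n' => row 1
  'g' => row 0
  'c' => row 1
Rows:
  Row 0: "mkg"
  Row 1: "lamnc"
  Row 2: "ak"
First row length: 3

3


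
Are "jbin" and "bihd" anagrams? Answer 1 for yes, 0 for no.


Strings: "jbin", "bihd"
Sorted first:  bijn
Sorted second: bdhi
Differ at position 1: 'i' vs 'd' => not anagrams

0


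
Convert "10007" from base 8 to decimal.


Input: "10007" in base 8
Positional expansion:
  Digit '1' (value 1) x 8^4 = 4096
  Digit '0' (value 0) x 8^3 = 0
  Digit '0' (value 0) x 8^2 = 0
  Digit '0' (value 0) x 8^1 = 0
  Digit '7' (value 7) x 8^0 = 7
Sum = 4103

4103


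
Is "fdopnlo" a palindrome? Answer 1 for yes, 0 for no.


Input: fdopnlo
Reversed: olnpodf
  Compare pos 0 ('f') with pos 6 ('o'): MISMATCH
  Compare pos 1 ('d') with pos 5 ('l'): MISMATCH
  Compare pos 2 ('o') with pos 4 ('n'): MISMATCH
Result: not a palindrome

0


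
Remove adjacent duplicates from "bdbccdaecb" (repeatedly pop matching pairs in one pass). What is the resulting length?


Input: bdbccdaecb
Stack-based adjacent duplicate removal:
  Read 'b': push. Stack: b
  Read 'd': push. Stack: bd
  Read 'b': push. Stack: bdb
  Read 'c': push. Stack: bdbc
  Read 'c': matches stack top 'c' => pop. Stack: bdb
  Read 'd': push. Stack: bdbd
  Read 'a': push. Stack: bdbda
  Read 'e': push. Stack: bdbdae
  Read 'c': push. Stack: bdbdaec
  Read 'b': push. Stack: bdbdaecb
Final stack: "bdbdaecb" (length 8)

8


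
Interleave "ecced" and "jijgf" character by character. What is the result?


Interleaving "ecced" and "jijgf":
  Position 0: 'e' from first, 'j' from second => "ej"
  Position 1: 'c' from first, 'i' from second => "ci"
  Position 2: 'c' from first, 'j' from second => "cj"
  Position 3: 'e' from first, 'g' from second => "eg"
  Position 4: 'd' from first, 'f' from second => "df"
Result: ejcicjegdf

ejcicjegdf


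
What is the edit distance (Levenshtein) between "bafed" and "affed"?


Computing edit distance: "bafed" -> "affed"
DP table:
           a    f    f    e    d
      0    1    2    3    4    5
  b   1    1    2    3    4    5
  a   2    1    2    3    4    5
  f   3    2    1    2    3    4
  e   4    3    2    2    2    3
  d   5    4    3    3    3    2
Edit distance = dp[5][5] = 2

2


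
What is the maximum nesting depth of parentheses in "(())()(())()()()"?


Input: "(())()(())()()()"
Tracking depth:
  Position 0 '(': depth becomes 1
  Position 1 '(': depth becomes 2
  Position 2 ')': depth becomes 1
  Position 3 ')': depth becomes 0
  Position 4 '(': depth becomes 1
  Position 5 ')': depth becomes 0
  Position 6 '(': depth becomes 1
  Position 7 '(': depth becomes 2
  Position 8 ')': depth becomes 1
  Position 9 ')': depth becomes 0
  Position 10 '(': depth becomes 1
  Position 11 ')': depth becomes 0
  Position 12 '(': depth becomes 1
  Position 13 ')': depth becomes 0
  Position 14 '(': depth becomes 1
  Position 15 ')': depth becomes 0
Maximum depth reached: 2

2


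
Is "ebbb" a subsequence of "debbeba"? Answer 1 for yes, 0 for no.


Check if "ebbb" is a subsequence of "debbeba"
Greedy scan:
  Position 0 ('d'): no match needed
  Position 1 ('e'): matches sub[0] = 'e'
  Position 2 ('b'): matches sub[1] = 'b'
  Position 3 ('b'): matches sub[2] = 'b'
  Position 4 ('e'): no match needed
  Position 5 ('b'): matches sub[3] = 'b'
  Position 6 ('a'): no match needed
All 4 characters matched => is a subsequence

1


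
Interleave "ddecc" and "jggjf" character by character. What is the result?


Interleaving "ddecc" and "jggjf":
  Position 0: 'd' from first, 'j' from second => "dj"
  Position 1: 'd' from first, 'g' from second => "dg"
  Position 2: 'e' from first, 'g' from second => "eg"
  Position 3: 'c' from first, 'j' from second => "cj"
  Position 4: 'c' from first, 'f' from second => "cf"
Result: djdgegcjcf

djdgegcjcf


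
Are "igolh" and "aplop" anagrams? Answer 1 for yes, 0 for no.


Strings: "igolh", "aplop"
Sorted first:  ghilo
Sorted second: alopp
Differ at position 0: 'g' vs 'a' => not anagrams

0


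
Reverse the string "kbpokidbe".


Input: kbpokidbe
Reading characters right to left:
  Position 8: 'e'
  Position 7: 'b'
  Position 6: 'd'
  Position 5: 'i'
  Position 4: 'k'
  Position 3: 'o'
  Position 2: 'p'
  Position 1: 'b'
  Position 0: 'k'
Reversed: ebdikopbk

ebdikopbk


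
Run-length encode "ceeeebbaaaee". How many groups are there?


Input: ceeeebbaaaee
Scanning for consecutive runs:
  Group 1: 'c' x 1 (positions 0-0)
  Group 2: 'e' x 4 (positions 1-4)
  Group 3: 'b' x 2 (positions 5-6)
  Group 4: 'a' x 3 (positions 7-9)
  Group 5: 'e' x 2 (positions 10-11)
Total groups: 5

5


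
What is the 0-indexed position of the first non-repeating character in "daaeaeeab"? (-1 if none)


Input: daaeaeeab
Character frequencies:
  'a': 4
  'b': 1
  'd': 1
  'e': 3
Scanning left to right for freq == 1:
  Position 0 ('d'): unique! => answer = 0

0


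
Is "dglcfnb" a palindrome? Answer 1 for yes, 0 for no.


Input: dglcfnb
Reversed: bnfclgd
  Compare pos 0 ('d') with pos 6 ('b'): MISMATCH
  Compare pos 1 ('g') with pos 5 ('n'): MISMATCH
  Compare pos 2 ('l') with pos 4 ('f'): MISMATCH
Result: not a palindrome

0


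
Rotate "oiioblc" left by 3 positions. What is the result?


Input: "oiioblc", rotate left by 3
First 3 characters: "oii"
Remaining characters: "oblc"
Concatenate remaining + first: "oblc" + "oii" = "oblcoii"

oblcoii


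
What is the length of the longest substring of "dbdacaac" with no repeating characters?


Input: "dbdacaac"
Sliding window (track last position of each char):
  Position 0 ('d'): window [0,0] length 1 -- new best
  Position 1 ('b'): window [0,1] length 2 -- new best
  Position 2 ('d'): repeat (last at 0), move window start to 1
  Position 2 ('d'): window [1,2] length 2
  Position 3 ('a'): window [1,3] length 3 -- new best
  Position 4 ('c'): window [1,4] length 4 -- new best
  Position 5 ('a'): repeat (last at 3), move window start to 4
  Position 5 ('a'): window [4,5] length 2
  Position 6 ('a'): repeat (last at 5), move window start to 6
  Position 6 ('a'): window [6,6] length 1
  Position 7 ('c'): window [6,7] length 2
Longest substring with no repeats: "bdac" with length 4

4


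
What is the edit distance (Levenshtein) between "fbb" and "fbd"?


Computing edit distance: "fbb" -> "fbd"
DP table:
           f    b    d
      0    1    2    3
  f   1    0    1    2
  b   2    1    0    1
  b   3    2    1    1
Edit distance = dp[3][3] = 1

1


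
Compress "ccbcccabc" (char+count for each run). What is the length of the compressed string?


Input: ccbcccabc
Runs:
  'c' x 2 => "c2"
  'b' x 1 => "b1"
  'c' x 3 => "c3"
  'a' x 1 => "a1"
  'b' x 1 => "b1"
  'c' x 1 => "c1"
Compressed: "c2b1c3a1b1c1"
Compressed length: 12

12


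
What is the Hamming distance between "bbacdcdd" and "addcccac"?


Comparing "bbacdcdd" and "addcccac" position by position:
  Position 0: 'b' vs 'a' => differ
  Position 1: 'b' vs 'd' => differ
  Position 2: 'a' vs 'd' => differ
  Position 3: 'c' vs 'c' => same
  Position 4: 'd' vs 'c' => differ
  Position 5: 'c' vs 'c' => same
  Position 6: 'd' vs 'a' => differ
  Position 7: 'd' vs 'c' => differ
Total differences (Hamming distance): 6

6


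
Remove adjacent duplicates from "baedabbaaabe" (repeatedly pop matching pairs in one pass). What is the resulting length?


Input: baedabbaaabe
Stack-based adjacent duplicate removal:
  Read 'b': push. Stack: b
  Read 'a': push. Stack: ba
  Read 'e': push. Stack: bae
  Read 'd': push. Stack: baed
  Read 'a': push. Stack: baeda
  Read 'b': push. Stack: baedab
  Read 'b': matches stack top 'b' => pop. Stack: baeda
  Read 'a': matches stack top 'a' => pop. Stack: baed
  Read 'a': push. Stack: baeda
  Read 'a': matches stack top 'a' => pop. Stack: baed
  Read 'b': push. Stack: baedb
  Read 'e': push. Stack: baedbe
Final stack: "baedbe" (length 6)

6


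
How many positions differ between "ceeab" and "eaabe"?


Comparing "ceeab" and "eaabe" position by position:
  Position 0: 'c' vs 'e' => DIFFER
  Position 1: 'e' vs 'a' => DIFFER
  Position 2: 'e' vs 'a' => DIFFER
  Position 3: 'a' vs 'b' => DIFFER
  Position 4: 'b' vs 'e' => DIFFER
Positions that differ: 5

5


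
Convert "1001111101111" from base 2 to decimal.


Input: "1001111101111" in base 2
Positional expansion:
  Digit '1' (value 1) x 2^12 = 4096
  Digit '0' (value 0) x 2^11 = 0
  Digit '0' (value 0) x 2^10 = 0
  Digit '1' (value 1) x 2^9 = 512
  Digit '1' (value 1) x 2^8 = 256
  Digit '1' (value 1) x 2^7 = 128
  Digit '1' (value 1) x 2^6 = 64
  Digit '1' (value 1) x 2^5 = 32
  Digit '0' (value 0) x 2^4 = 0
  Digit '1' (value 1) x 2^3 = 8
  Digit '1' (value 1) x 2^2 = 4
  Digit '1' (value 1) x 2^1 = 2
  Digit '1' (value 1) x 2^0 = 1
Sum = 5103

5103


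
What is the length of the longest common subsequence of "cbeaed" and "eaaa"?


LCS of "cbeaed" and "eaaa"
DP table:
           e    a    a    a
      0    0    0    0    0
  c   0    0    0    0    0
  b   0    0    0    0    0
  e   0    1    1    1    1
  a   0    1    2    2    2
  e   0    1    2    2    2
  d   0    1    2    2    2
LCS length = dp[6][4] = 2

2


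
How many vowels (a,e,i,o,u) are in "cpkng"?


Input: cpkng
Checking each character:
  'c' at position 0: consonant
  'p' at position 1: consonant
  'k' at position 2: consonant
  'n' at position 3: consonant
  'g' at position 4: consonant
Total vowels: 0

0


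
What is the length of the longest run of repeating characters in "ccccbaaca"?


Input: "ccccbaaca"
Scanning for longest run:
  Position 1 ('c'): continues run of 'c', length=2
  Position 2 ('c'): continues run of 'c', length=3
  Position 3 ('c'): continues run of 'c', length=4
  Position 4 ('b'): new char, reset run to 1
  Position 5 ('a'): new char, reset run to 1
  Position 6 ('a'): continues run of 'a', length=2
  Position 7 ('c'): new char, reset run to 1
  Position 8 ('a'): new char, reset run to 1
Longest run: 'c' with length 4

4


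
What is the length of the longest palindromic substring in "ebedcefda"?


Input: "ebedcefda"
Checking substrings for palindromes:
  [0:3] "ebe" (len 3) => palindrome
Longest palindromic substring: "ebe" with length 3

3


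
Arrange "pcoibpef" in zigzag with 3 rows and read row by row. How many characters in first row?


Zigzag "pcoibpef" into 3 rows:
Placing characters:
  'p' => row 0
  'c' => row 1
  'o' => row 2
  'i' => row 1
  'b' => row 0
  'p' => row 1
  'e' => row 2
  'f' => row 1
Rows:
  Row 0: "pb"
  Row 1: "cipf"
  Row 2: "oe"
First row length: 2

2


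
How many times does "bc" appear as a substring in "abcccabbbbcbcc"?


Searching for "bc" in "abcccabbbbcbcc"
Scanning each position:
  Position 0: "ab" => no
  Position 1: "bc" => MATCH
  Position 2: "cc" => no
  Position 3: "cc" => no
  Position 4: "ca" => no
  Position 5: "ab" => no
  Position 6: "bb" => no
  Position 7: "bb" => no
  Position 8: "bb" => no
  Position 9: "bc" => MATCH
  Position 10: "cb" => no
  Position 11: "bc" => MATCH
  Position 12: "cc" => no
Total occurrences: 3

3


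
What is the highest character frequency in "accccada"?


Input: accccada
Character counts:
  'a': 3
  'c': 4
  'd': 1
Maximum frequency: 4

4


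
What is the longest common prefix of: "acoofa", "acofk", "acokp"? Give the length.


Words: acoofa, acofk, acokp
  Position 0: all 'a' => match
  Position 1: all 'c' => match
  Position 2: all 'o' => match
  Position 3: ('o', 'f', 'k') => mismatch, stop
LCP = "aco" (length 3)

3


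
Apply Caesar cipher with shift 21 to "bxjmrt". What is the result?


Caesar cipher: shift "bxjmrt" by 21
  'b' (pos 1) + 21 = pos 22 = 'w'
  'x' (pos 23) + 21 = pos 18 = 's'
  'j' (pos 9) + 21 = pos 4 = 'e'
  'm' (pos 12) + 21 = pos 7 = 'h'
  'r' (pos 17) + 21 = pos 12 = 'm'
  't' (pos 19) + 21 = pos 14 = 'o'
Result: wsehmo

wsehmo


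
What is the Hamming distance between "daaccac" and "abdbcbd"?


Comparing "daaccac" and "abdbcbd" position by position:
  Position 0: 'd' vs 'a' => differ
  Position 1: 'a' vs 'b' => differ
  Position 2: 'a' vs 'd' => differ
  Position 3: 'c' vs 'b' => differ
  Position 4: 'c' vs 'c' => same
  Position 5: 'a' vs 'b' => differ
  Position 6: 'c' vs 'd' => differ
Total differences (Hamming distance): 6

6


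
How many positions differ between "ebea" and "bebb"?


Comparing "ebea" and "bebb" position by position:
  Position 0: 'e' vs 'b' => DIFFER
  Position 1: 'b' vs 'e' => DIFFER
  Position 2: 'e' vs 'b' => DIFFER
  Position 3: 'a' vs 'b' => DIFFER
Positions that differ: 4

4


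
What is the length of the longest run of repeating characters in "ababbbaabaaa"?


Input: "ababbbaabaaa"
Scanning for longest run:
  Position 1 ('b'): new char, reset run to 1
  Position 2 ('a'): new char, reset run to 1
  Position 3 ('b'): new char, reset run to 1
  Position 4 ('b'): continues run of 'b', length=2
  Position 5 ('b'): continues run of 'b', length=3
  Position 6 ('a'): new char, reset run to 1
  Position 7 ('a'): continues run of 'a', length=2
  Position 8 ('b'): new char, reset run to 1
  Position 9 ('a'): new char, reset run to 1
  Position 10 ('a'): continues run of 'a', length=2
  Position 11 ('a'): continues run of 'a', length=3
Longest run: 'b' with length 3

3


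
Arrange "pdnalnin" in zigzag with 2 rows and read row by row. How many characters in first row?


Zigzag "pdnalnin" into 2 rows:
Placing characters:
  'p' => row 0
  'd' => row 1
  'n' => row 0
  'a' => row 1
  'l' => row 0
  'n' => row 1
  'i' => row 0
  'n' => row 1
Rows:
  Row 0: "pnli"
  Row 1: "dann"
First row length: 4

4


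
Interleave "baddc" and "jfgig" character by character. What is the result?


Interleaving "baddc" and "jfgig":
  Position 0: 'b' from first, 'j' from second => "bj"
  Position 1: 'a' from first, 'f' from second => "af"
  Position 2: 'd' from first, 'g' from second => "dg"
  Position 3: 'd' from first, 'i' from second => "di"
  Position 4: 'c' from first, 'g' from second => "cg"
Result: bjafdgdicg

bjafdgdicg


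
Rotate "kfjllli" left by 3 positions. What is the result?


Input: "kfjllli", rotate left by 3
First 3 characters: "kfj"
Remaining characters: "llli"
Concatenate remaining + first: "llli" + "kfj" = "lllikfj"

lllikfj


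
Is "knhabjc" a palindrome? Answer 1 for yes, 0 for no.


Input: knhabjc
Reversed: cjbahnk
  Compare pos 0 ('k') with pos 6 ('c'): MISMATCH
  Compare pos 1 ('n') with pos 5 ('j'): MISMATCH
  Compare pos 2 ('h') with pos 4 ('b'): MISMATCH
Result: not a palindrome

0


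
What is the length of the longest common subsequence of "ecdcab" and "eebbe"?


LCS of "ecdcab" and "eebbe"
DP table:
           e    e    b    b    e
      0    0    0    0    0    0
  e   0    1    1    1    1    1
  c   0    1    1    1    1    1
  d   0    1    1    1    1    1
  c   0    1    1    1    1    1
  a   0    1    1    1    1    1
  b   0    1    1    2    2    2
LCS length = dp[6][5] = 2

2


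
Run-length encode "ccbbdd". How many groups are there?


Input: ccbbdd
Scanning for consecutive runs:
  Group 1: 'c' x 2 (positions 0-1)
  Group 2: 'b' x 2 (positions 2-3)
  Group 3: 'd' x 2 (positions 4-5)
Total groups: 3

3


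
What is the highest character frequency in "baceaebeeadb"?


Input: baceaebeeadb
Character counts:
  'a': 3
  'b': 3
  'c': 1
  'd': 1
  'e': 4
Maximum frequency: 4

4


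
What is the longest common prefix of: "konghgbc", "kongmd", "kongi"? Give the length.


Words: konghgbc, kongmd, kongi
  Position 0: all 'k' => match
  Position 1: all 'o' => match
  Position 2: all 'n' => match
  Position 3: all 'g' => match
  Position 4: ('h', 'm', 'i') => mismatch, stop
LCP = "kong" (length 4)

4


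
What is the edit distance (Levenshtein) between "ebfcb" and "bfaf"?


Computing edit distance: "ebfcb" -> "bfaf"
DP table:
           b    f    a    f
      0    1    2    3    4
  e   1    1    2    3    4
  b   2    1    2    3    4
  f   3    2    1    2    3
  c   4    3    2    2    3
  b   5    4    3    3    3
Edit distance = dp[5][4] = 3

3


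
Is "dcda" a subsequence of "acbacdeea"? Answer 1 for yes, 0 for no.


Check if "dcda" is a subsequence of "acbacdeea"
Greedy scan:
  Position 0 ('a'): no match needed
  Position 1 ('c'): no match needed
  Position 2 ('b'): no match needed
  Position 3 ('a'): no match needed
  Position 4 ('c'): no match needed
  Position 5 ('d'): matches sub[0] = 'd'
  Position 6 ('e'): no match needed
  Position 7 ('e'): no match needed
  Position 8 ('a'): no match needed
Only matched 1/4 characters => not a subsequence

0


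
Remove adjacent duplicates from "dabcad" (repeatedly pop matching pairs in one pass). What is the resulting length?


Input: dabcad
Stack-based adjacent duplicate removal:
  Read 'd': push. Stack: d
  Read 'a': push. Stack: da
  Read 'b': push. Stack: dab
  Read 'c': push. Stack: dabc
  Read 'a': push. Stack: dabca
  Read 'd': push. Stack: dabcad
Final stack: "dabcad" (length 6)

6


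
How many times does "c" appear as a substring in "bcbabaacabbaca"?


Searching for "c" in "bcbabaacabbaca"
Scanning each position:
  Position 0: "b" => no
  Position 1: "c" => MATCH
  Position 2: "b" => no
  Position 3: "a" => no
  Position 4: "b" => no
  Position 5: "a" => no
  Position 6: "a" => no
  Position 7: "c" => MATCH
  Position 8: "a" => no
  Position 9: "b" => no
  Position 10: "b" => no
  Position 11: "a" => no
  Position 12: "c" => MATCH
  Position 13: "a" => no
Total occurrences: 3

3


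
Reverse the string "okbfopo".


Input: okbfopo
Reading characters right to left:
  Position 6: 'o'
  Position 5: 'p'
  Position 4: 'o'
  Position 3: 'f'
  Position 2: 'b'
  Position 1: 'k'
  Position 0: 'o'
Reversed: opofbko

opofbko


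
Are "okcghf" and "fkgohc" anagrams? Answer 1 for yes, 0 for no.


Strings: "okcghf", "fkgohc"
Sorted first:  cfghko
Sorted second: cfghko
Sorted forms match => anagrams

1


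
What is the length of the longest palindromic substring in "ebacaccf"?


Input: "ebacaccf"
Checking substrings for palindromes:
  [2:5] "aca" (len 3) => palindrome
  [3:6] "cac" (len 3) => palindrome
  [5:7] "cc" (len 2) => palindrome
Longest palindromic substring: "aca" with length 3

3


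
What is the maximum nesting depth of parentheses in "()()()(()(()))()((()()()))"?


Input: "()()()(()(()))()((()()()))"
Tracking depth:
  Position 0 '(': depth becomes 1
  Position 1 ')': depth becomes 0
  Position 2 '(': depth becomes 1
  Position 3 ')': depth becomes 0
  Position 4 '(': depth becomes 1
  Position 5 ')': depth becomes 0
  Position 6 '(': depth becomes 1
  Position 7 '(': depth becomes 2
  Position 8 ')': depth becomes 1
  Position 9 '(': depth becomes 2
  Position 10 '(': depth becomes 3
  Position 11 ')': depth becomes 2
  Position 12 ')': depth becomes 1
  Position 13 ')': depth becomes 0
  Position 14 '(': depth becomes 1
  Position 15 ')': depth becomes 0
  Position 16 '(': depth becomes 1
  Position 17 '(': depth becomes 2
  Position 18 '(': depth becomes 3
  Position 19 ')': depth becomes 2
  Position 20 '(': depth becomes 3
  Position 21 ')': depth becomes 2
  Position 22 '(': depth becomes 3
  Position 23 ')': depth becomes 2
  Position 24 ')': depth becomes 1
  Position 25 ')': depth becomes 0
Maximum depth reached: 3

3


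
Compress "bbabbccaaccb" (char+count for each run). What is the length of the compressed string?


Input: bbabbccaaccb
Runs:
  'b' x 2 => "b2"
  'a' x 1 => "a1"
  'b' x 2 => "b2"
  'c' x 2 => "c2"
  'a' x 2 => "a2"
  'c' x 2 => "c2"
  'b' x 1 => "b1"
Compressed: "b2a1b2c2a2c2b1"
Compressed length: 14

14


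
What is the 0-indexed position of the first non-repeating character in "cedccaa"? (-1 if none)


Input: cedccaa
Character frequencies:
  'a': 2
  'c': 3
  'd': 1
  'e': 1
Scanning left to right for freq == 1:
  Position 0 ('c'): freq=3, skip
  Position 1 ('e'): unique! => answer = 1

1


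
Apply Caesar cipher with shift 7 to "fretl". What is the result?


Caesar cipher: shift "fretl" by 7
  'f' (pos 5) + 7 = pos 12 = 'm'
  'r' (pos 17) + 7 = pos 24 = 'y'
  'e' (pos 4) + 7 = pos 11 = 'l'
  't' (pos 19) + 7 = pos 0 = 'a'
  'l' (pos 11) + 7 = pos 18 = 's'
Result: mylas

mylas


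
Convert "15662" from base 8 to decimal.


Input: "15662" in base 8
Positional expansion:
  Digit '1' (value 1) x 8^4 = 4096
  Digit '5' (value 5) x 8^3 = 2560
  Digit '6' (value 6) x 8^2 = 384
  Digit '6' (value 6) x 8^1 = 48
  Digit '2' (value 2) x 8^0 = 2
Sum = 7090

7090


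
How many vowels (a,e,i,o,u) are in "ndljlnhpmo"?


Input: ndljlnhpmo
Checking each character:
  'n' at position 0: consonant
  'd' at position 1: consonant
  'l' at position 2: consonant
  'j' at position 3: consonant
  'l' at position 4: consonant
  'n' at position 5: consonant
  'h' at position 6: consonant
  'p' at position 7: consonant
  'm' at position 8: consonant
  'o' at position 9: vowel (running total: 1)
Total vowels: 1

1


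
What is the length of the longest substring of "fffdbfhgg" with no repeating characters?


Input: "fffdbfhgg"
Sliding window (track last position of each char):
  Position 0 ('f'): window [0,0] length 1 -- new best
  Position 1 ('f'): repeat (last at 0), move window start to 1
  Position 1 ('f'): window [1,1] length 1
  Position 2 ('f'): repeat (last at 1), move window start to 2
  Position 2 ('f'): window [2,2] length 1
  Position 3 ('d'): window [2,3] length 2 -- new best
  Position 4 ('b'): window [2,4] length 3 -- new best
  Position 5 ('f'): repeat (last at 2), move window start to 3
  Position 5 ('f'): window [3,5] length 3
  Position 6 ('h'): window [3,6] length 4 -- new best
  Position 7 ('g'): window [3,7] length 5 -- new best
  Position 8 ('g'): repeat (last at 7), move window start to 8
  Position 8 ('g'): window [8,8] length 1
Longest substring with no repeats: "dbfhg" with length 5

5


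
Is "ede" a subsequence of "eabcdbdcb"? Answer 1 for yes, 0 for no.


Check if "ede" is a subsequence of "eabcdbdcb"
Greedy scan:
  Position 0 ('e'): matches sub[0] = 'e'
  Position 1 ('a'): no match needed
  Position 2 ('b'): no match needed
  Position 3 ('c'): no match needed
  Position 4 ('d'): matches sub[1] = 'd'
  Position 5 ('b'): no match needed
  Position 6 ('d'): no match needed
  Position 7 ('c'): no match needed
  Position 8 ('b'): no match needed
Only matched 2/3 characters => not a subsequence

0


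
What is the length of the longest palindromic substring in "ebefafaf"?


Input: "ebefafaf"
Checking substrings for palindromes:
  [3:8] "fafaf" (len 5) => palindrome
  [0:3] "ebe" (len 3) => palindrome
  [3:6] "faf" (len 3) => palindrome
  [4:7] "afa" (len 3) => palindrome
  [5:8] "faf" (len 3) => palindrome
Longest palindromic substring: "fafaf" with length 5

5


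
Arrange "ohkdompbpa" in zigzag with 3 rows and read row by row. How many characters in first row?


Zigzag "ohkdompbpa" into 3 rows:
Placing characters:
  'o' => row 0
  'h' => row 1
  'k' => row 2
  'd' => row 1
  'o' => row 0
  'm' => row 1
  'p' => row 2
  'b' => row 1
  'p' => row 0
  'a' => row 1
Rows:
  Row 0: "oop"
  Row 1: "hdmba"
  Row 2: "kp"
First row length: 3

3


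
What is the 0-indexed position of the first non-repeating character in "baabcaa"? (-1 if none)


Input: baabcaa
Character frequencies:
  'a': 4
  'b': 2
  'c': 1
Scanning left to right for freq == 1:
  Position 0 ('b'): freq=2, skip
  Position 1 ('a'): freq=4, skip
  Position 2 ('a'): freq=4, skip
  Position 3 ('b'): freq=2, skip
  Position 4 ('c'): unique! => answer = 4

4


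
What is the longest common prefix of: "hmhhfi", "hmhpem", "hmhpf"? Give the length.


Words: hmhhfi, hmhpem, hmhpf
  Position 0: all 'h' => match
  Position 1: all 'm' => match
  Position 2: all 'h' => match
  Position 3: ('h', 'p', 'p') => mismatch, stop
LCP = "hmh" (length 3)

3


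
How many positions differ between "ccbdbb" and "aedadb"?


Comparing "ccbdbb" and "aedadb" position by position:
  Position 0: 'c' vs 'a' => DIFFER
  Position 1: 'c' vs 'e' => DIFFER
  Position 2: 'b' vs 'd' => DIFFER
  Position 3: 'd' vs 'a' => DIFFER
  Position 4: 'b' vs 'd' => DIFFER
  Position 5: 'b' vs 'b' => same
Positions that differ: 5

5


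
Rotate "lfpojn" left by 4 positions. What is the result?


Input: "lfpojn", rotate left by 4
First 4 characters: "lfpo"
Remaining characters: "jn"
Concatenate remaining + first: "jn" + "lfpo" = "jnlfpo"

jnlfpo
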